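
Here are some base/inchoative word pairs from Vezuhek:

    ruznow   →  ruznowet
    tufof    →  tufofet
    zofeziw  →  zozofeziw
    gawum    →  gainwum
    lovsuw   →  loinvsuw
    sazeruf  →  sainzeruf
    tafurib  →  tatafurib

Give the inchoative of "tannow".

tannowet

"tannow" has last vowel 'o'. The stems whose last vowel is 'o' (ruznow → ruznowet, tufof → tufofet) add -et.
So tannow → tannowet.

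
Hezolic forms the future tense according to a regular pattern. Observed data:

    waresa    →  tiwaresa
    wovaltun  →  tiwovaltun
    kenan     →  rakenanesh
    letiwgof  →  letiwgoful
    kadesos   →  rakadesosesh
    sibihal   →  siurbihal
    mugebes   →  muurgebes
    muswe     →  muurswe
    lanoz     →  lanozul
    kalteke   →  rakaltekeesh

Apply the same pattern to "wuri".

wovaltun and kenan both end in -n yet inflect differently (tiwovaltun, rakenanesh), so the final letter is not what conditions the rule; the first letter is.
"wuri" begins with w-. The stems beginning with w- (waresa → tiwaresa, wovaltun → tiwovaltun) add the prefix ti-.
The other patterns: stems beginning with l- add -ul; stems beginning with k- add ra- … -esh around the stem; stems beginning with m- or s- insert -ur- after the first vowel.
So wuri → tiwuri.

tiwuri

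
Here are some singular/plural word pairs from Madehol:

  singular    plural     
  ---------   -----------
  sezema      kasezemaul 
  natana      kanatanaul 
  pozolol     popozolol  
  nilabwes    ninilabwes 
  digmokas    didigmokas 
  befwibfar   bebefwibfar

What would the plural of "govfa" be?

kagovfaul

"govfa" ends in -a. The stems ending in -a (sezema → kasezemaul, natana → kanatanaul) add ka- … -ul around the stem.
The other pattern: stems ending in -l, -r or -s repeat the first consonant+vowel as a prefix.
So govfa → kagovfaul.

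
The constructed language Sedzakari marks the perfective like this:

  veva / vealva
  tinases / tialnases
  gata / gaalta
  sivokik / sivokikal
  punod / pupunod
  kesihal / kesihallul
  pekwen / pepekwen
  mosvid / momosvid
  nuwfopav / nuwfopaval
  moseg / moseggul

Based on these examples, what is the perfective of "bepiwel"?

"bepiwel" ends in -l. The one such stem in the data (kesihal → kesihallul) doubles the final consonant and adds -ul (as does moseg), so the same rule applies.
The other patterns: stems ending in -d or -n repeat the first consonant+vowel as a prefix; stems ending in -a or -s insert -al- after the first vowel; stems ending in -k or -v add -al.
So bepiwel → bepiwellul.

bepiwellul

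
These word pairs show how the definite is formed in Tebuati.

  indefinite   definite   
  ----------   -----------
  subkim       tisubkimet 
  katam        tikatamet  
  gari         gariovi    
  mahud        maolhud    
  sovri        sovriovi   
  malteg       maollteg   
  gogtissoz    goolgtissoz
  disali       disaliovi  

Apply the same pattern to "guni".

subkim and disali both have last vowel 'i' yet inflect differently (tisubkimet, disaliovi), so the last vowel is not what conditions the rule; the final letter is.
"guni" ends in -i. The stems ending in -i (disali → disaliovi, gari → gariovi, sovri → sovriovi) add -ovi.
So guni → guniovi.

guniovi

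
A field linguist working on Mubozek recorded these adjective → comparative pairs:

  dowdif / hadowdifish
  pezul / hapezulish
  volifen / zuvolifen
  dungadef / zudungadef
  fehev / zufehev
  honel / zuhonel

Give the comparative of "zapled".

zuzapled

"zapled" has last vowel 'e'. The stems whose last vowel is 'e' (honel → zuhonel, volifen → zuvolifen, dungadef → zudungadef) add the prefix zu-.
The other pattern: stems whose last vowel is 'i' or 'u' add ha- … -ish around the stem.
So zapled → zuzapled.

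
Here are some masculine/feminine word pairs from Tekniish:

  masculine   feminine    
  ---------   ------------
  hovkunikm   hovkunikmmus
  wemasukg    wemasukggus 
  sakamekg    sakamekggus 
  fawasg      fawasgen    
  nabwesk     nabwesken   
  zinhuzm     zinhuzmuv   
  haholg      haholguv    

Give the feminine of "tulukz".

wemasukg and fawasg both end in -g yet inflect differently (wemasukggus, fawasgen), so the final letter is not what conditions the rule; the second-to-last letter is.
"tulukz" has second-to-last letter 'k'. The stems whose second-to-last letter is 'k' (hovkunikm → hovkunikmmus, wemasukg → wemasukggus, sakamekg → sakamekggus) double the final consonant and add -us.
The other patterns: stems whose second-to-last letter is 's' add -en; stems whose second-to-last letter is 'l' or 'z' add -uv.
So tulukz → tulukzzus.

tulukzzus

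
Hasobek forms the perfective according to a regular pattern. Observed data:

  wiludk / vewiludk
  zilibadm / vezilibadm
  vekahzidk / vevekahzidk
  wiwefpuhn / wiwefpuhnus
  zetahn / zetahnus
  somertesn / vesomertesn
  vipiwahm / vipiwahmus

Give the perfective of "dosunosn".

wiwefpuhn and somertesn both end in -n yet inflect differently (wiwefpuhnus, vesomertesn), so the final letter is not what conditions the rule; the second-to-last letter is.
"dosunosn" has second-to-last letter 's'. The one such stem in the data (somertesn → vesomertesn) adds the prefix ve-, so the same rule applies.
So dosunosn → vedosunosn.

vedosunosn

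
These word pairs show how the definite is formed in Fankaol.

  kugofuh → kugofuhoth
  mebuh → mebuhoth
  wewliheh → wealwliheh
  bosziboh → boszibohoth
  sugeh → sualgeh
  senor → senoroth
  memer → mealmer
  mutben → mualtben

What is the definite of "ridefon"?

ridefonoth

wewliheh and mebuh both end in -h yet inflect differently (wealwliheh, mebuhoth), so the final letter is not what conditions the rule; the last vowel is.
"ridefon" has last vowel 'o'. The stems whose last vowel is 'o' (bosziboh → boszibohoth, senor → senoroth) add -oth.
The other pattern: stems whose last vowel is 'e' insert -al- after the first vowel.
So ridefon → ridefonoth.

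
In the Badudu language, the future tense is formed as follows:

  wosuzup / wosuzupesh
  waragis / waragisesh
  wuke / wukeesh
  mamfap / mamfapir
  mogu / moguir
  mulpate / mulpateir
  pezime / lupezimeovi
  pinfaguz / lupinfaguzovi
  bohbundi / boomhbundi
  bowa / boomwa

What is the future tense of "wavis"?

wosuzup and mamfap both end in -p yet inflect differently (wosuzupesh, mamfapir), so the final letter is not what conditions the rule; the first letter is.
"wavis" begins with w-. The stems beginning with w- (wosuzup → wosuzupesh, waragis → waragisesh, wuke → wukeesh) add -esh.
The other patterns: stems beginning with m- add -ir; stems beginning with p- add lu- … -ovi around the stem; stems beginning with b- insert -om- after the first vowel.
So wavis → wavisesh.

wavisesh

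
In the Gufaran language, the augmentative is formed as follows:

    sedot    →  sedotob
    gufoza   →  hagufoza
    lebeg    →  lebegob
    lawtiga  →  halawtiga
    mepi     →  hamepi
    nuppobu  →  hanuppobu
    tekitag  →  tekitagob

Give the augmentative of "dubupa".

hadubupa

gufoza and tekitag both have last vowel 'a' yet inflect differently (hagufoza, tekitagob), so the last vowel is not what conditions the rule; whether the stem ends in a vowel or a consonant is.
"dubupa" ends in a vowel. The stems ending in a vowel (gufoza → hagufoza, lawtiga → halawtiga, mepi → hamepi) add the prefix ha-.
The other pattern: stems ending in a consonant add -ob.
So dubupa → hadubupa.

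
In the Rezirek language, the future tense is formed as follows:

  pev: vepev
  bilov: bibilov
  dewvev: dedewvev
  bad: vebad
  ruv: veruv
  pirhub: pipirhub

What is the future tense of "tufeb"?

"tufeb" has 2 vowels. The stems with 2 vowels (bilov → bibilov, dewvev → dedewvev, pirhub → pipirhub) repeat the first consonant+vowel as a prefix.
So tufeb → tutufeb.

tutufeb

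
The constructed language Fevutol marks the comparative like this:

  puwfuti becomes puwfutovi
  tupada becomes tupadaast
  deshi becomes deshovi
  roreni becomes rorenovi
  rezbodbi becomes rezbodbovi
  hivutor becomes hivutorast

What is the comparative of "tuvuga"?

rezbodbi and tupada both have 3 vowels yet inflect differently (rezbodbovi, tupadaast), so the number of vowels is not what conditions the rule; the final letter is.
"tuvuga" ends in -a. The one such stem in the data (tupada → tupadaast) adds -ast, so the same rule applies.
The other pattern: stems ending in -i drop the final letter and add -ovi.
So tuvuga → tuvugaast.

tuvugaast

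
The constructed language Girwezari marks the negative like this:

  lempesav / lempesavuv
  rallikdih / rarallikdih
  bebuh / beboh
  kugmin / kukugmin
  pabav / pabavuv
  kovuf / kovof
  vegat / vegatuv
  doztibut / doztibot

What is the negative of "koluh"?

koloh

"koluh" has last vowel 'u'. The stems whose last vowel is 'u' (kovuf → kovof, bebuh → beboh, doztibut → doztibot) change the last vowel to 'o'.
The other patterns: stems whose last vowel is 'i' repeat the first consonant+vowel as a prefix; stems whose last vowel is 'a' add -uv.
So koluh → koloh.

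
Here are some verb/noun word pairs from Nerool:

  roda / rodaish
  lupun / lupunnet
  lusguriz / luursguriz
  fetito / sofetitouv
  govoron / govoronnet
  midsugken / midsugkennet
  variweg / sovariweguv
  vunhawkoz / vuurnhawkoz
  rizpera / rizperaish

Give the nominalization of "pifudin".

pifudinnet

govoron and vunhawkoz both have last vowel 'o' yet inflect differently (govoronnet, vuurnhawkoz), so the last vowel is not what conditions the rule; the final letter is.
"pifudin" ends in -n. The stems ending in -n (midsugken → midsugkennet, govoron → govoronnet, lupun → lupunnet) double the final consonant and add -et.
The other patterns: stems ending in -a add -ish; stems ending in -z insert -ur- after the first vowel; stems ending in -g or -o add so- … -uv around the stem.
So pifudin → pifudinnet.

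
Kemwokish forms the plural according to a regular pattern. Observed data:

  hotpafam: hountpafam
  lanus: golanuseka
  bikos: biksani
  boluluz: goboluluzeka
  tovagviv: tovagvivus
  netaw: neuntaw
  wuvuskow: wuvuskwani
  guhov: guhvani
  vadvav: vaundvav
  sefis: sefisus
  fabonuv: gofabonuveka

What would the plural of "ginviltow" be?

ginviltwani

"ginviltow" has last vowel 'o'. The stems whose last vowel is 'o' (guhov → guhvani, wuvuskow → wuvuskwani, bikos → biksani) delete the last vowel and add -ani.
So ginviltow → ginviltwani.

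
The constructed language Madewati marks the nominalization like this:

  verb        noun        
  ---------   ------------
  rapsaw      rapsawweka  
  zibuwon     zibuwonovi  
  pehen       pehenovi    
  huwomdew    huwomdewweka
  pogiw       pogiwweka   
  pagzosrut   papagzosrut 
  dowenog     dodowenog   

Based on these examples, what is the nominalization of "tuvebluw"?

tuvebluwweka

"tuvebluw" ends in -w. The stems ending in -w (huwomdew → huwomdewweka, rapsaw → rapsawweka, pogiw → pogiwweka) double the final consonant and add -eka.
The other patterns: stems ending in -n add -ovi; stems ending in -g or -t repeat the first consonant+vowel as a prefix.
So tuvebluw → tuvebluwweka.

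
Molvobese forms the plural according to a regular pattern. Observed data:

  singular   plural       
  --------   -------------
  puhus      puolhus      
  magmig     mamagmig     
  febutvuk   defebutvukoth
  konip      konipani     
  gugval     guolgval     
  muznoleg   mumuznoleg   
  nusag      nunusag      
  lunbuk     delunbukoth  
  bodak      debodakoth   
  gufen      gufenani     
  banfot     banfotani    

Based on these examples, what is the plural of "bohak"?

debohakoth

gugval and nusag both have last vowel 'a' yet inflect differently (guolgval, nunusag), so the last vowel is not what conditions the rule; the final letter is.
"bohak" ends in -k. The stems ending in -k (bodak → debodakoth, lunbuk → delunbukoth, febutvuk → defebutvukoth) add de- … -oth around the stem.
So bohak → debohakoth.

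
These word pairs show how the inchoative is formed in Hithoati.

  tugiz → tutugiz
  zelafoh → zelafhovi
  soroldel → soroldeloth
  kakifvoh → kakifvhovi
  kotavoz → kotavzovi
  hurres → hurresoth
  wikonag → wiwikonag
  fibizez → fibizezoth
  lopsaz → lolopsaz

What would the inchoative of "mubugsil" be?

"mubugsil" has last vowel 'i'. The one such stem in the data (tugiz → tutugiz) repeats the first consonant+vowel as a prefix (as do lopsaz, wikonag), so the same rule applies.
The other patterns: stems whose last vowel is 'e' add -oth; stems whose last vowel is 'o' delete the last vowel and add -ovi.
So mubugsil → mumubugsil.

mumubugsil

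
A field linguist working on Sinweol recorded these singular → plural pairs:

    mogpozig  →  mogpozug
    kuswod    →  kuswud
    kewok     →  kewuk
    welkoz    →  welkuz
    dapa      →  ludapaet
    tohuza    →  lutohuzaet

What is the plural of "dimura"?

kuswod and dapa both have 2 vowels yet inflect differently (kuswud, ludapaet), so the number of vowels is not what conditions the rule; whether the stem ends in a vowel or a consonant is.
"dimura" ends in a vowel. The stems ending in a vowel (dapa → ludapaet, tohuza → lutohuzaet) add lu- … -et around the stem.
So dimura → ludimuraet.

ludimuraet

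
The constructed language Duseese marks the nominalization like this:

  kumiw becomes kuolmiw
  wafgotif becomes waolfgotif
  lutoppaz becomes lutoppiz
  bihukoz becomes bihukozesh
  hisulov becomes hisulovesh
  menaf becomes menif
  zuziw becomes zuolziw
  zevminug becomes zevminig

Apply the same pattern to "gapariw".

gaolpariw

bihukoz and lutoppaz both end in -z yet inflect differently (bihukozesh, lutoppiz), so the final letter is not what conditions the rule; the last vowel is.
"gapariw" has last vowel 'i'. The stems whose last vowel is 'i' (kumiw → kuolmiw, wafgotif → waolfgotif, zuziw → zuolziw) insert -ol- after the first vowel.
The other patterns: stems whose last vowel is 'o' add -esh; stems whose last vowel is 'a' or 'u' change the last vowel to 'i'.
So gapariw → gaolpariw.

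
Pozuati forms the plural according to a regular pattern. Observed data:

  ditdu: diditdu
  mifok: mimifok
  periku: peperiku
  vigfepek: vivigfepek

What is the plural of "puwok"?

pupuwok

Every pair shown (ditdu → diditdu, mifok → mimifok, periku → peperiku, …) follows the same rule: repeat the first consonant+vowel as a prefix.
So puwok → pupuwok.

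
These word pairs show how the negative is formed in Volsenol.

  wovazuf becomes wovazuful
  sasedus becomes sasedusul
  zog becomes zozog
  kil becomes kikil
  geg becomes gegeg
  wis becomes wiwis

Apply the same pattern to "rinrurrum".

rinrurrumul

"rinrurrum" has 3 vowels. The stems with 3 vowels (wovazuf → wovazuful, sasedus → sasedusul) add -ul.
So rinrurrum → rinrurrumul.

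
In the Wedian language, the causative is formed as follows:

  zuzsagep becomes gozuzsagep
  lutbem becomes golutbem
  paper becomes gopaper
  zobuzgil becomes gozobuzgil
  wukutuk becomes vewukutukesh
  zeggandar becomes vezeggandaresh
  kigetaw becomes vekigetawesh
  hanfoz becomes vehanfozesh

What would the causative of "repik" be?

paper and zeggandar both end in -r yet inflect differently (gopaper, vezeggandaresh), so the final letter is not what conditions the rule; the last vowel is.
"repik" has last vowel 'i'. The one such stem in the data (zobuzgil → gozobuzgil) adds the prefix go-, so the same rule applies.
So repik → gorepik.

gorepik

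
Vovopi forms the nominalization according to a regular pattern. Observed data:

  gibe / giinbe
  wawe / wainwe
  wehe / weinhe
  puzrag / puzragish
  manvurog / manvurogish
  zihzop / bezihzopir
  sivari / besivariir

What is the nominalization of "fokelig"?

"fokelig" ends in -g. The stems ending in -g (puzrag → puzragish, manvurog → manvurogish) add -ish.
The other patterns: stems ending in -e insert -in- after the first vowel; stems ending in -i or -p add be- … -ir around the stem.
So fokelig → fokeligish.

fokeligish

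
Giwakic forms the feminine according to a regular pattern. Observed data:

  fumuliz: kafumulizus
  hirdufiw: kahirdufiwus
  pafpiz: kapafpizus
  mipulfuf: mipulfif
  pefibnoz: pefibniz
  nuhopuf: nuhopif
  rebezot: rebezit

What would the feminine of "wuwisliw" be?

kawuwisliwus

fumuliz and pefibnoz both end in -z yet inflect differently (kafumulizus, pefibniz), so the final letter is not what conditions the rule; the last vowel is.
"wuwisliw" has last vowel 'i'. The stems whose last vowel is 'i' (fumuliz → kafumulizus, hirdufiw → kahirdufiwus, pafpiz → kapafpizus) add ka- … -us around the stem.
The other pattern: stems whose last vowel is 'o' or 'u' change the last vowel to 'i'.
So wuwisliw → kawuwisliwus.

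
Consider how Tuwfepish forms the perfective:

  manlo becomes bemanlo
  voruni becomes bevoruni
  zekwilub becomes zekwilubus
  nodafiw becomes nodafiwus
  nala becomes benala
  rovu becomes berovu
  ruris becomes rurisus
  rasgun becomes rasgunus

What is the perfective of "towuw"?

"towuw" ends in a consonant. The stems ending in a consonant (ruris → rurisus, zekwilub → zekwilubus, nodafiw → nodafiwus) add -us.
The other pattern: stems ending in a vowel add the prefix be-.
So towuw → towuwus.

towuwus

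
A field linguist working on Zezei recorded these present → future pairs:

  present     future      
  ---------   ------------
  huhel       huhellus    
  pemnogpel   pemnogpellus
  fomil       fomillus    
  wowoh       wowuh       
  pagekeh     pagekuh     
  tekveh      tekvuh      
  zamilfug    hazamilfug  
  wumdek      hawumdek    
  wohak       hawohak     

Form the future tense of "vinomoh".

vinomuh

huhel and pagekeh both have last vowel 'e' yet inflect differently (huhellus, pagekuh), so the last vowel is not what conditions the rule; the final letter is.
"vinomoh" ends in -h. The stems ending in -h (wowoh → wowuh, pagekeh → pagekuh, tekveh → tekvuh) change the last vowel to 'u'.
The other patterns: stems ending in -l double the final consonant and add -us; stems ending in -g or -k add the prefix ha-.
So vinomoh → vinomuh.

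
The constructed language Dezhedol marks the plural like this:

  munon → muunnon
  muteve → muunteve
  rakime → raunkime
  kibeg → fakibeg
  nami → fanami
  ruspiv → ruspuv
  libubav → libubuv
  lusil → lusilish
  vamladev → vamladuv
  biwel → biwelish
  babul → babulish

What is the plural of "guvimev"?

vamladev and biwel both have last vowel 'e' yet inflect differently (vamladuv, biwelish), so the last vowel is not what conditions the rule; the final letter is.
"guvimev" ends in -v. The stems ending in -v (libubav → libubuv, vamladev → vamladuv, ruspiv → ruspuv) change the last vowel to 'u'.
So guvimev → guvimuv.

guvimuv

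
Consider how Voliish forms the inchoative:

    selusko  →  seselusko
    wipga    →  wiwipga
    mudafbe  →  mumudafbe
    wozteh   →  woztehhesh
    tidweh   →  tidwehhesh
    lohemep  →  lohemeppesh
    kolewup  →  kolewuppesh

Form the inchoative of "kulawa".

kukulawa

mudafbe and wozteh both have last vowel 'e' yet inflect differently (mumudafbe, woztehhesh), so the last vowel is not what conditions the rule; whether the stem ends in a vowel or a consonant is.
"kulawa" ends in a vowel. The stems ending in a vowel (selusko → seselusko, wipga → wiwipga, mudafbe → mumudafbe) repeat the first consonant+vowel as a prefix.
The other pattern: stems ending in a consonant double the final consonant and add -esh.
So kulawa → kukulawa.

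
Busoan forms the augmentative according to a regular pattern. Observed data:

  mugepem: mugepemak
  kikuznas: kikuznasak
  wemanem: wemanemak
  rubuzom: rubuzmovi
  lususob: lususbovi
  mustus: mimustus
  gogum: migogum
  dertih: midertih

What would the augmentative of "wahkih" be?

miwahkih

mugepem and rubuzom both end in -m yet inflect differently (mugepemak, rubuzmovi), so the final letter is not what conditions the rule; the last vowel is.
"wahkih" has last vowel 'i'. The one such stem in the data (dertih → midertih) adds the prefix mi-, so the same rule applies.
So wahkih → miwahkih.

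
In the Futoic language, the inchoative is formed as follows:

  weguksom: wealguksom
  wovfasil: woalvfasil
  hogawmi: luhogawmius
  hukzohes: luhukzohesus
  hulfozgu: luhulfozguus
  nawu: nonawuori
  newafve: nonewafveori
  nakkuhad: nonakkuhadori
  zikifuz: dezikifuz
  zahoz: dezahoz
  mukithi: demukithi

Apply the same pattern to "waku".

waalku

hulfozgu and nawu both end in -u yet inflect differently (luhulfozguus, nonawuori), so the final letter is not what conditions the rule; the first letter is.
"waku" begins with w-. The stems beginning with w- (weguksom → wealguksom, wovfasil → woalvfasil) insert -al- after the first vowel.
The other patterns: stems beginning with h- add lu- … -us around the stem; stems beginning with n- add no- … -ori around the stem; stems beginning with m- or z- add the prefix de-.
So waku → waalku.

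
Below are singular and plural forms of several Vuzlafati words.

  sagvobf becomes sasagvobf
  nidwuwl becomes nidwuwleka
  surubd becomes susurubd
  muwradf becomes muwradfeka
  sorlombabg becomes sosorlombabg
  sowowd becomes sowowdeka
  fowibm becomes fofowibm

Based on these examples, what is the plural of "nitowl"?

"nitowl" has second-to-last letter 'w'. The stems whose second-to-last letter is 'w' (sowowd → sowowdeka, nidwuwl → nidwuwleka) add -eka.
The other pattern: stems whose second-to-last letter is 'b' repeat the first consonant+vowel as a prefix.
So nitowl → nitowleka.

nitowleka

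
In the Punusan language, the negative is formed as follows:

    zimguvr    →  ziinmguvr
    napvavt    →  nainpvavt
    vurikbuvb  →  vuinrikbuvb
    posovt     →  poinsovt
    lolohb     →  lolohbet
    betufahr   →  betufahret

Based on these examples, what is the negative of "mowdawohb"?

"mowdawohb" has second-to-last letter 'h'. The stems whose second-to-last letter is 'h' (lolohb → lolohbet, betufahr → betufahret) add -et.
The other pattern: stems whose second-to-last letter is 'v' insert -in- after the first vowel.
So mowdawohb → mowdawohbet.

mowdawohbet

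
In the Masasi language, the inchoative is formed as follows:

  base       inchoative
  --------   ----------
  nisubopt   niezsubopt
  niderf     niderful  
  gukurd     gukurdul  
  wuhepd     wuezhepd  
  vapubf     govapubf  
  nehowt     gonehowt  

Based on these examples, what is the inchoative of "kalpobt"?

gukurd and wuhepd both end in -d yet inflect differently (gukurdul, wuezhepd), so the final letter is not what conditions the rule; the second-to-last letter is.
"kalpobt" has second-to-last letter 'b'. The one such stem in the data (vapubf → govapubf) adds the prefix go-, so the same rule applies.
So kalpobt → gokalpobt.

gokalpobt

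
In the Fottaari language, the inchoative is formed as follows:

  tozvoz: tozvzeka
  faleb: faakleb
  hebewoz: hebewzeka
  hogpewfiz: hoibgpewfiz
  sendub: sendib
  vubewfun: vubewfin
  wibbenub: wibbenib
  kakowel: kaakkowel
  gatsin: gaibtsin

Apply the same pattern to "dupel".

duakpel

hogpewfiz and hebewoz both end in -z yet inflect differently (hoibgpewfiz, hebewzeka), so the final letter is not what conditions the rule; the last vowel is.
"dupel" has last vowel 'e'. The stems whose last vowel is 'e' (kakowel → kaakkowel, faleb → faakleb) insert -ak- after the first vowel.
The other patterns: stems whose last vowel is 'i' insert -ib- after the first vowel; stems whose last vowel is 'o' delete the last vowel and add -eka; stems whose last vowel is 'u' change the last vowel to 'i'.
So dupel → duakpel.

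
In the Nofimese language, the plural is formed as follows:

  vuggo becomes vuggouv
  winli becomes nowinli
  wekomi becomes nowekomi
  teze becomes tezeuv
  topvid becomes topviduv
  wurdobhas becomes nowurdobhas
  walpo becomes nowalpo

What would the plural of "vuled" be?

vuleduv

walpo and vuggo both end in -o yet inflect differently (nowalpo, vuggouv), so the final letter is not what conditions the rule; the first letter is.
"vuled" begins with v-. The one such stem in the data (vuggo → vuggouv) adds -uv, so the same rule applies.
So vuled → vuleduv.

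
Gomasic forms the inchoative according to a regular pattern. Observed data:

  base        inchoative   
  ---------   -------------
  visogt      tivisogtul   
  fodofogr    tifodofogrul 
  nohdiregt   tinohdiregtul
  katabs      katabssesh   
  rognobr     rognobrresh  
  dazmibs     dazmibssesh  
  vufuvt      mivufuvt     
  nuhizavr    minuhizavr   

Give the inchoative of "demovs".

midemovs

fodofogr and rognobr both end in -r yet inflect differently (tifodofogrul, rognobrresh), so the final letter is not what conditions the rule; the second-to-last letter is.
"demovs" has second-to-last letter 'v'. The stems whose second-to-last letter is 'v' (vufuvt → mivufuvt, nuhizavr → minuhizavr) add the prefix mi-.
So demovs → midemovs.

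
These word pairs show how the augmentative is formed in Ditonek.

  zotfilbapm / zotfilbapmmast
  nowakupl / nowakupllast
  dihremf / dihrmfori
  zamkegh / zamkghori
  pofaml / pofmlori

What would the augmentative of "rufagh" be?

rufghori

nowakupl and pofaml both end in -l yet inflect differently (nowakupllast, pofmlori), so the final letter is not what conditions the rule; the second-to-last letter is.
"rufagh" has second-to-last letter 'g'. The one such stem in the data (zamkegh → zamkghori) deletes the last vowel and adds -ori (as do dihremf, pofaml), so the same rule applies.
The other pattern: stems whose second-to-last letter is 'p' double the final consonant and add -ast.
So rufagh → rufghori.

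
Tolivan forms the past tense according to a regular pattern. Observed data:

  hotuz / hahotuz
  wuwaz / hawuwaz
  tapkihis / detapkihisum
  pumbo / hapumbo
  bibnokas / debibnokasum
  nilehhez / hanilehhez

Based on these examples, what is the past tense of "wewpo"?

bibnokas and wuwaz both have last vowel 'a' yet inflect differently (debibnokasum, hawuwaz), so the last vowel is not what conditions the rule; the final letter is.
"wewpo" ends in -o. The one such stem in the data (pumbo → hapumbo) adds the prefix ha-, so the same rule applies.
So wewpo → hawewpo.

hawewpo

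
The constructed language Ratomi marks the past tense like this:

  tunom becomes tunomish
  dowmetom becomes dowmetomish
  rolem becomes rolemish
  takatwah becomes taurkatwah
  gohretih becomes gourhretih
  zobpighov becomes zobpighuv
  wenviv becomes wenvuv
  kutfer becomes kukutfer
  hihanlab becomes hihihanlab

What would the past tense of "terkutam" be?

"terkutam" ends in -m. The stems ending in -m (tunom → tunomish, dowmetom → dowmetomish, rolem → rolemish) add -ish.
The other patterns: stems ending in -h insert -ur- after the first vowel; stems ending in -v change the last vowel to 'u'; stems ending in -b or -r repeat the first consonant+vowel as a prefix.
So terkutam → terkutamish.

terkutamish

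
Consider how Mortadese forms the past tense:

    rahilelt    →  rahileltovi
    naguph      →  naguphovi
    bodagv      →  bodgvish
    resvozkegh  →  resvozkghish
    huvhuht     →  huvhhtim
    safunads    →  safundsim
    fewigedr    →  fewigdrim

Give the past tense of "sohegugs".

soheggsish

"sohegugs" has second-to-last letter 'g'. The stems whose second-to-last letter is 'g' (bodagv → bodgvish, resvozkegh → resvozkghish) delete the last vowel and add -ish.
The other patterns: stems whose second-to-last letter is 'l' or 'p' add -ovi; stems whose second-to-last letter is 'd' or 'h' delete the last vowel and add -im.
So sohegugs → soheggsish.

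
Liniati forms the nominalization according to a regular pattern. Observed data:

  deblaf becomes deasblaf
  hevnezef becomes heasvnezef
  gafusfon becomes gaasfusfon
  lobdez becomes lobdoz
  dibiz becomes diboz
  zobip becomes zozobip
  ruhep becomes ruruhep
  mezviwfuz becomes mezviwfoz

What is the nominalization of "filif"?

"filif" ends in -f. The stems ending in -f (hevnezef → heasvnezef, deblaf → deasblaf) insert -as- after the first vowel.
So filif → fiaslif.

fiaslif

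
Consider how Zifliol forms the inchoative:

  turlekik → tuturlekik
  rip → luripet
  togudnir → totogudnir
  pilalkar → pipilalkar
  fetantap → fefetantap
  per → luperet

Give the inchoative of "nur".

"nur" has 1 vowel. The stems with 1 vowel (per → luperet, rip → luripet) add lu- … -et around the stem.
So nur → lunuret.

lunuret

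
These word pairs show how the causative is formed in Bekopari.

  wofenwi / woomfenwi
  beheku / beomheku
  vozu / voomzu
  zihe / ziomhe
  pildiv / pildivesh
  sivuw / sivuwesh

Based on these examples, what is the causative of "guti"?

wofenwi and pildiv both have last vowel 'i' yet inflect differently (woomfenwi, pildivesh), so the last vowel is not what conditions the rule; whether the stem ends in a vowel or a consonant is.
"guti" ends in a vowel. The stems ending in a vowel (wofenwi → woomfenwi, beheku → beomheku, vozu → voomzu) insert -om- after the first vowel.
So guti → guomti.

guomti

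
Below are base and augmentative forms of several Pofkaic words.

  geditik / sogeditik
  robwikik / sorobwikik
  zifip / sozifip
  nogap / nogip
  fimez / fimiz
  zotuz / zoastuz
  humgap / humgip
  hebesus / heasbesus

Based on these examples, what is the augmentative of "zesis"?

sozesis

zifip and humgap both end in -p yet inflect differently (sozifip, humgip), so the final letter is not what conditions the rule; the last vowel is.
"zesis" has last vowel 'i'. The stems whose last vowel is 'i' (robwikik → sorobwikik, geditik → sogeditik, zifip → sozifip) add the prefix so-.
The other patterns: stems whose last vowel is 'u' insert -as- after the first vowel; stems whose last vowel is 'a' or 'e' change the last vowel to 'i'.
So zesis → sozesis.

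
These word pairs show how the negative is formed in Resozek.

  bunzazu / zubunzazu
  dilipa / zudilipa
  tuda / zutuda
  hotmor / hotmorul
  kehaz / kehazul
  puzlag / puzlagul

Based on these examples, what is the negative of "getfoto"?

zugetfoto

dilipa and kehaz both have last vowel 'a' yet inflect differently (zudilipa, kehazul), so the last vowel is not what conditions the rule; whether the stem ends in a vowel or a consonant is.
"getfoto" ends in a vowel. The stems ending in a vowel (bunzazu → zubunzazu, dilipa → zudilipa, tuda → zutuda) add the prefix zu-.
So getfoto → zugetfoto.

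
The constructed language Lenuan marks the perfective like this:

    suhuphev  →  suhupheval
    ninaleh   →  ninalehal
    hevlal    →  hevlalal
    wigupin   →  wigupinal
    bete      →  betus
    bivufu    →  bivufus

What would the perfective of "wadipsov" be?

suhuphev and bete both have last vowel 'e' yet inflect differently (suhupheval, betus), so the last vowel is not what conditions the rule; whether the stem ends in a vowel or a consonant is.
"wadipsov" ends in a consonant. The stems ending in a consonant (suhuphev → suhupheval, ninaleh → ninalehal, hevlal → hevlalal) add -al.
The other pattern: stems ending in a vowel drop the final letter and add -us.
So wadipsov → wadipsoval.

wadipsoval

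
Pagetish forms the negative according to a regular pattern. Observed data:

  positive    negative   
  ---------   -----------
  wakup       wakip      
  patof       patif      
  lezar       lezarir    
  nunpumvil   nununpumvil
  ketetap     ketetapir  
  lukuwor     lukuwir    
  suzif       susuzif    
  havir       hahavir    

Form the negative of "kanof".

lezar and havir both end in -r yet inflect differently (lezarir, hahavir), so the final letter is not what conditions the rule; the last vowel is.
"kanof" has last vowel 'o'. The stems whose last vowel is 'o' (patof → patif, lukuwor → lukuwir) change the last vowel to 'i'.
The other patterns: stems whose last vowel is 'a' add -ir; stems whose last vowel is 'i' repeat the first consonant+vowel as a prefix.
So kanof → kanif.

kanif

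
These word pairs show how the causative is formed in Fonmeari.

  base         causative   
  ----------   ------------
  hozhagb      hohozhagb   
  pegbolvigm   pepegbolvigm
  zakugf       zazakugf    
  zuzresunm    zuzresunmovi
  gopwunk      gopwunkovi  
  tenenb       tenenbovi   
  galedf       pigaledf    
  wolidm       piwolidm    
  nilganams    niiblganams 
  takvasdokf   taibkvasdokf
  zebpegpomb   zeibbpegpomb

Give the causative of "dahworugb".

"dahworugb" has second-to-last letter 'g'. The stems whose second-to-last letter is 'g' (hozhagb → hohozhagb, pegbolvigm → pepegbolvigm, zakugf → zazakugf) repeat the first consonant+vowel as a prefix.
The other patterns: stems whose second-to-last letter is 'n' add -ovi; stems whose second-to-last letter is 'd' add the prefix pi-; stems whose second-to-last letter is 'k' or 'm' insert -ib- after the first vowel.
So dahworugb → dadahworugb.

dadahworugb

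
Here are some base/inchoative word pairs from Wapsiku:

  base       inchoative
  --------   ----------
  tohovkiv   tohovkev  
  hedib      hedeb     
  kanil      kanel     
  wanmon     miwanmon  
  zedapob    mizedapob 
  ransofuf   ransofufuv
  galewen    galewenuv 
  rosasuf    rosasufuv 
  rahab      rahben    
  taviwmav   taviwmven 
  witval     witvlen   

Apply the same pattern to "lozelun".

hedib and zedapob both end in -b yet inflect differently (hedeb, mizedapob), so the final letter is not what conditions the rule; the last vowel is.
"lozelun" has last vowel 'u'. The stems whose last vowel is 'u' (ransofuf → ransofufuv, rosasuf → rosasufuv) add -uv.
The other patterns: stems whose last vowel is 'i' change the last vowel to 'e'; stems whose last vowel is 'o' add the prefix mi-; stems whose last vowel is 'a' delete the last vowel and add -en.
So lozelun → lozelunuv.

lozelunuv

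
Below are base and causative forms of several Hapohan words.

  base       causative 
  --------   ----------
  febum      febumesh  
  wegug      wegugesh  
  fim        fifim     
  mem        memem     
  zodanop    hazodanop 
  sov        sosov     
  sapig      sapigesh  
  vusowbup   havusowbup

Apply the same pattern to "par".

papar

fim and febum both end in -m yet inflect differently (fifim, febumesh), so the final letter is not what conditions the rule; the number of vowels is.
"par" has 1 vowel. The stems with 1 vowel (sov → sosov, fim → fifim, mem → memem) repeat the first consonant+vowel as a prefix.
So par → papar.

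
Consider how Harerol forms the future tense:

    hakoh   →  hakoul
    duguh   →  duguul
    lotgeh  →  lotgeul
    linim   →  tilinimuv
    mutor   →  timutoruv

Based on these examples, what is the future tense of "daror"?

hakoh and mutor both have last vowel 'o' yet inflect differently (hakoul, timutoruv), so the last vowel is not what conditions the rule; the final letter is.
"daror" ends in -r. The one such stem in the data (mutor → timutoruv) adds ti- … -uv around the stem, so the same rule applies.
So daror → tidaroruv.

tidaroruv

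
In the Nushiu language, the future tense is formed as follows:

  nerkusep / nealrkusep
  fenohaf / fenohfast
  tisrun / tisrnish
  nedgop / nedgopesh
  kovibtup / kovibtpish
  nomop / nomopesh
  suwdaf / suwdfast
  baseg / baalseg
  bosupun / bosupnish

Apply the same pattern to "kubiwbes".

"kubiwbes" has last vowel 'e'. The stems whose last vowel is 'e' (baseg → baalseg, nerkusep → nealrkusep) insert -al- after the first vowel.
The other patterns: stems whose last vowel is 'a' delete the last vowel and add -ast; stems whose last vowel is 'u' delete the last vowel and add -ish; stems whose last vowel is 'o' add -esh.
So kubiwbes → kualbiwbes.

kualbiwbes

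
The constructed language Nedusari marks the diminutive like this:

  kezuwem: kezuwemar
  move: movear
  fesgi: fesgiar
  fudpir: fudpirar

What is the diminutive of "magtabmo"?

magtabmoar

Every pair shown (kezuwem → kezuwemar, move → movear, fesgi → fesgiar, …) follows the same rule: add -ar.
So magtabmo → magtabmoar.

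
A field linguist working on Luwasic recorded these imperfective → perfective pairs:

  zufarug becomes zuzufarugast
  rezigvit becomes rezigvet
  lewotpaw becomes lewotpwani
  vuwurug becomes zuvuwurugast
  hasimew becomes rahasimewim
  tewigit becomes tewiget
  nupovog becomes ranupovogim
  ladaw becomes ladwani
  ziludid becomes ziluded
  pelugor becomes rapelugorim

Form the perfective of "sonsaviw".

hasimew and lewotpaw both end in -w yet inflect differently (rahasimewim, lewotpwani), so the final letter is not what conditions the rule; the last vowel is.
"sonsaviw" has last vowel 'i'. The stems whose last vowel is 'i' (rezigvit → rezigvet, ziludid → ziluded, tewigit → tewiget) change the last vowel to 'e'.
The other patterns: stems whose last vowel is 'e' or 'o' add ra- … -im around the stem; stems whose last vowel is 'a' delete the last vowel and add -ani; stems whose last vowel is 'u' add zu- … -ast around the stem.
So sonsaviw → sonsavew.

sonsavew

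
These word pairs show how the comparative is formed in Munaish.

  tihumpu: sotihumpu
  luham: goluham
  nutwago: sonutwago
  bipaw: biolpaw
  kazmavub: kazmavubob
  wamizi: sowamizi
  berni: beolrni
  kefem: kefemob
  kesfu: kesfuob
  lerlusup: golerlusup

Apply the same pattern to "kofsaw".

kefem and luham both end in -m yet inflect differently (kefemob, goluham), so the final letter is not what conditions the rule; the first letter is.
"kofsaw" begins with k-. The stems beginning with k- (kazmavub → kazmavubob, kesfu → kesfuob, kefem → kefemob) add -ob.
The other patterns: stems beginning with l- add the prefix go-; stems beginning with b- insert -ol- after the first vowel; stems beginning with n-, t- or w- add the prefix so-.
So kofsaw → kofsawob.

kofsawob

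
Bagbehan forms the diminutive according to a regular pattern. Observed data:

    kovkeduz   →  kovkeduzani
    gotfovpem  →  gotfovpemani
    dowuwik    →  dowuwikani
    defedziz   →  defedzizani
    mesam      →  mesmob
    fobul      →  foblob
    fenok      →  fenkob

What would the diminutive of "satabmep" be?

"satabmep" has 3 vowels. The stems with 3 vowels (kovkeduz → kovkeduzani, gotfovpem → gotfovpemani, dowuwik → dowuwikani) add -ani.
So satabmep → satabmepani.

satabmepani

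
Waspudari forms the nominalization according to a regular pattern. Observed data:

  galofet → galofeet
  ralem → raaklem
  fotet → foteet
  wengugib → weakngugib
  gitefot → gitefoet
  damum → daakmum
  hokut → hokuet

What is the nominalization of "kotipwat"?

hokut and damum both have last vowel 'u' yet inflect differently (hokuet, daakmum), so the last vowel is not what conditions the rule; the final letter is.
"kotipwat" ends in -t. The stems ending in -t (fotet → foteet, hokut → hokuet, gitefot → gitefoet) drop the final letter and add -et.
The other pattern: stems ending in -b or -m insert -ak- after the first vowel.
So kotipwat → kotipwaet.

kotipwaet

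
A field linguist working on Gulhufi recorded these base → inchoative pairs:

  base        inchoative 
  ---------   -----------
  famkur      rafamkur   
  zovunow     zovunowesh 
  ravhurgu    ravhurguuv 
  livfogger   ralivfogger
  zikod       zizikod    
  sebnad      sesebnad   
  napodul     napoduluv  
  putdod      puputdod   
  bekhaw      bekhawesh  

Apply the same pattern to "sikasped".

sisikasped

zovunow and putdod both have last vowel 'o' yet inflect differently (zovunowesh, puputdod), so the last vowel is not what conditions the rule; the final letter is.
"sikasped" ends in -d. The stems ending in -d (putdod → puputdod, sebnad → sesebnad, zikod → zizikod) repeat the first consonant+vowel as a prefix.
The other patterns: stems ending in -w add -esh; stems ending in -r add the prefix ra-; stems ending in -l or -u add -uv.
So sikasped → sisikasped.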